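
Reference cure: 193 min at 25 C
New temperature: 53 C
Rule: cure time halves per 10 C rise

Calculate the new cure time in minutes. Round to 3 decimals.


factor = 2^((53-25)/10) = 6.9644
t_new = 193 / 6.9644 = 27.712 min

27.712


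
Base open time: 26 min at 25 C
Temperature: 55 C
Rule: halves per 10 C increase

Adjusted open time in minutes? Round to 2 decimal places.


Acceleration = 2^((55-25)/10) = 8.0000
Open time = 26 / 8.0000 = 3.25 min

3.25


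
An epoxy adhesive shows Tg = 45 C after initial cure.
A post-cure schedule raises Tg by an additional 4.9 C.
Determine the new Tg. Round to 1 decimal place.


New Tg = 45 + 4.9
= 49.9 C

49.9


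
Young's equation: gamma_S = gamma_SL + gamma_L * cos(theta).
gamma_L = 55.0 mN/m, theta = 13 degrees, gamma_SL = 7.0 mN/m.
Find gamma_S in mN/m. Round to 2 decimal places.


cos(13 deg) = 0.974370
gamma_S = 7.0 + 55.0 * 0.974370
= 60.59 mN/m

60.59


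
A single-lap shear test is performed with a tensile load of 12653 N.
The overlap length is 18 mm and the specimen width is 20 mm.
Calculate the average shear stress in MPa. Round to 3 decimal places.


Shear stress = F / (overlap * width)
= 12653 / (18 * 20)
= 12653 / 360
= 35.147 MPa

35.147


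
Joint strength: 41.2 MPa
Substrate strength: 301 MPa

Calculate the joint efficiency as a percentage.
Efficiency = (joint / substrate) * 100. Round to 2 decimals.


Efficiency = (41.2 / 301) * 100 = 13.69%

13.69


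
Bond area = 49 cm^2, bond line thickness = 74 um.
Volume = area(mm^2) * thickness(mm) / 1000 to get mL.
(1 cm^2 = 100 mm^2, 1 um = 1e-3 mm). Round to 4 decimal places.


area_mm2 = 49 * 100 = 4900
blt_mm = 74 * 1e-3 = 0.074
vol_mm3 = 4900 * 0.074 = 362.6
vol_mL = 362.6 / 1000 = 0.3626 mL

0.3626


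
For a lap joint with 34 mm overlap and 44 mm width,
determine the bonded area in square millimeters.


Area = 34 * 44 = 1496 mm^2

1496


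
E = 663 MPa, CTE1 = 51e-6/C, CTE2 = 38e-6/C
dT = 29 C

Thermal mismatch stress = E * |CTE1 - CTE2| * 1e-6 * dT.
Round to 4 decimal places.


= 663 * 13e-6 * 29
= 0.2500 MPa

0.2500


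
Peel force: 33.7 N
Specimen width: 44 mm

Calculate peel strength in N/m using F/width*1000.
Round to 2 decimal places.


Peel strength = 33.7 / 44 * 1000 = 765.91 N/m

765.91


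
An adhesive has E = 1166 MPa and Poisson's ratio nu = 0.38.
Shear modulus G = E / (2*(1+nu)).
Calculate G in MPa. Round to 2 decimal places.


G = 1166 / (2*(1+0.38))
= 1166 / 2.76
= 422.46 MPa

422.46


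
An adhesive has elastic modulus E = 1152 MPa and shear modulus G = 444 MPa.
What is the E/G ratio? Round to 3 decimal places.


E/G = 1152 / 444 = 2.595

2.595


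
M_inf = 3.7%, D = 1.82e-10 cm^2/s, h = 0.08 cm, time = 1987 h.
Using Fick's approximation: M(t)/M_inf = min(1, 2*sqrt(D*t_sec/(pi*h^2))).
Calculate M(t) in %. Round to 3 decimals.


t = 7153200 s
ratio = min(1, 2*sqrt(1.82e-10*7153200/(pi*0.0064)))
= 0.508922
M(t) = 3.7 * 0.508922 = 1.883%

1.883


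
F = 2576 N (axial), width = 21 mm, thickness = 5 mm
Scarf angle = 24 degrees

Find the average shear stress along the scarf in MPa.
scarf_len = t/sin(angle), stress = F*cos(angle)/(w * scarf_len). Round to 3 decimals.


scarf_len = 5/sin(24 deg) = 12.2930
cos(24 deg) = 0.913545
stress = 2576*0.913545/(21*12.2930) = 9.116 MPa

9.116


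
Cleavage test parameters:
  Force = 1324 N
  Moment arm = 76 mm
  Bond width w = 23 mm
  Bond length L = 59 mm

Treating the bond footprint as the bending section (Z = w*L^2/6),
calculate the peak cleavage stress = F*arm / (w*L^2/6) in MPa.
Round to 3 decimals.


M = 1324 * 76 = 100624 N*mm
Z = 23 * 59^2 / 6 = 80063 / 6 mm^3
sigma = M / Z = 6 * 100624 / 80063 = 603744 / 80063
= 7.541 MPa

7.541


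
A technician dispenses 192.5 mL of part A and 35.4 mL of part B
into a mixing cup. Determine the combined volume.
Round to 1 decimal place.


Combined volume = 192.5 + 35.4
= 227.9 mL

227.9


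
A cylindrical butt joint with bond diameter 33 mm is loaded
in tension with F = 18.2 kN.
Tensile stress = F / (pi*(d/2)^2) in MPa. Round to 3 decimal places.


Area = pi * (33/2)^2 = 855.2986 mm^2
Stress = 18.2*1000 / 855.2986
= 21.279 MPa

21.279


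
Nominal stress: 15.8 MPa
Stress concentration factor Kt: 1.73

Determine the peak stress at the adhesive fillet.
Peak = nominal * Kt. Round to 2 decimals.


Peak stress = 15.8 * 1.73
= 27.33 MPa

27.33


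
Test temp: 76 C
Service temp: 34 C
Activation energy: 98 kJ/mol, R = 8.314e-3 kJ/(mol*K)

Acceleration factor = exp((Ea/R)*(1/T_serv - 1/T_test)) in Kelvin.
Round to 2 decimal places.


AF = exp((98/0.008314)*(1/307.15 - 1/349.15))
= 101.13

101.13


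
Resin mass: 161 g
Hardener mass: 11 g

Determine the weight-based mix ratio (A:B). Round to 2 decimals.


Ratio = 161 / 11 = 14.64

14.64


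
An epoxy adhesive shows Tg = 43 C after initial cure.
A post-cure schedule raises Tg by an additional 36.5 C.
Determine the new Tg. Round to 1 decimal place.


New Tg = 43 + 36.5
= 79.5 C

79.5


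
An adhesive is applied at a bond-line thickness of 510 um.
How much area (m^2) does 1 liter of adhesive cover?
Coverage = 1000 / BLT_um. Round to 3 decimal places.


Coverage = 1000 / 510 = 1.961 m^2

1.961


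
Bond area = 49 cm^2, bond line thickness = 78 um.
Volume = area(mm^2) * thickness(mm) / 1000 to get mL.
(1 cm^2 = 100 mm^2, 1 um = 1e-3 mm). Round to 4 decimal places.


area_mm2 = 49 * 100 = 4900
blt_mm = 78 * 1e-3 = 0.078
vol_mm3 = 4900 * 0.078 = 382.2
vol_mL = 382.2 / 1000 = 0.3822 mL

0.3822


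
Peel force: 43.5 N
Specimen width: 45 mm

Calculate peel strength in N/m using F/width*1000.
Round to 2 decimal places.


Peel strength = 43.5 / 45 * 1000 = 966.67 N/m

966.67


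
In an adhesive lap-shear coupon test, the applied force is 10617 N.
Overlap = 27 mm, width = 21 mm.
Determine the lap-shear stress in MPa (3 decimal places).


stress = F / (overlap * width)
= 10617 / (27 * 21)
= 18.725 MPa

18.725


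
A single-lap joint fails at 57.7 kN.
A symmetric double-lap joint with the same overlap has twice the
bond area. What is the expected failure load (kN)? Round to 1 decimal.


Double-lap load = 2 * 57.7 = 115.4 kN

115.4


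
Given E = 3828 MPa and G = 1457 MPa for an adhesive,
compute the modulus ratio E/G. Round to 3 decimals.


E/G ratio = 3828 / 1457 = 2.627

2.627


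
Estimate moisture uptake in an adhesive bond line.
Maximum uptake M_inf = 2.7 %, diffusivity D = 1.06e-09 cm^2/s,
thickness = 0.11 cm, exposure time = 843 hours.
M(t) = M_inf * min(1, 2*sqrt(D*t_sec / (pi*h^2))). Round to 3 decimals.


Convert time: 843 h = 3034800 s
ratio = min(1, 2*sqrt(1.06e-09*3034800/(pi*0.11^2)))
= 0.581809
M(t) = 2.7 * 0.581809 = 1.571%

1.571


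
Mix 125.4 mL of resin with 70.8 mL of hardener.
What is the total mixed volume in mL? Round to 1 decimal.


Total = 125.4 + 70.8 = 196.2 mL

196.2


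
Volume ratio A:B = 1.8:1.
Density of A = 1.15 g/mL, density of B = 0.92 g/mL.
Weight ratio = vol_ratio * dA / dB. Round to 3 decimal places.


Wt ratio = 1.8 * 1.15 / 0.92
= 2.250

2.250


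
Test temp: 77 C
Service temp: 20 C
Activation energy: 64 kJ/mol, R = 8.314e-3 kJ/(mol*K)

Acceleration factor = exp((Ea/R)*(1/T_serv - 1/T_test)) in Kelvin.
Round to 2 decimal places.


AF = exp((64/0.008314)*(1/293.15 - 1/350.15))
= 71.86

71.86


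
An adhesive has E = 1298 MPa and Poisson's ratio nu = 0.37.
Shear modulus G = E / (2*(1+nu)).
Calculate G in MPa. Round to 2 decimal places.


G = 1298 / (2*(1+0.37))
= 1298 / 2.74
= 473.72 MPa

473.72


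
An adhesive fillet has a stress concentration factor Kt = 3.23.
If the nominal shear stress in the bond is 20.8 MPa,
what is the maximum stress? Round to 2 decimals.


Max stress = 20.8 * 3.23 = 67.18 MPa

67.18


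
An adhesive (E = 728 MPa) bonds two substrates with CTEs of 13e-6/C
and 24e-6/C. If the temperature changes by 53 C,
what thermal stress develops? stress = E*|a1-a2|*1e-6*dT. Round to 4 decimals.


Stress = 728 * |13 - 24| * 1e-6 * 53
= 0.4244 MPa

0.4244


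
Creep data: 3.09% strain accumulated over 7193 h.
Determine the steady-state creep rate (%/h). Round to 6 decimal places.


Rate = 3.09 / 7193 = 0.000430 %/h

0.000430


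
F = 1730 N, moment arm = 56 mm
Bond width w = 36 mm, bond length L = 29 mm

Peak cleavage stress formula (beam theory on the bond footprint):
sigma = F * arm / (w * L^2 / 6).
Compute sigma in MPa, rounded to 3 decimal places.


sigma = (1730 * 56) / (36 * 841 / 6)
= 96880 * 6 / 30276
= 581280 / 30276
= 19.199 MPa

19.199


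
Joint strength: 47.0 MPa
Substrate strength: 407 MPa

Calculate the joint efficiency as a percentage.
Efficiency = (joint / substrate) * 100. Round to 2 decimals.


Efficiency = (47.0 / 407) * 100 = 11.55%

11.55


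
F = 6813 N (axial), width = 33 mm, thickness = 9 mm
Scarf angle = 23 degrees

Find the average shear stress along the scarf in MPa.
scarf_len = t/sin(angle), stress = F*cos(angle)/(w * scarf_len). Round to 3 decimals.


scarf_len = 9/sin(23 deg) = 23.0337
cos(23 deg) = 0.920505
stress = 6813*0.920505/(33*23.0337) = 8.251 MPa

8.251


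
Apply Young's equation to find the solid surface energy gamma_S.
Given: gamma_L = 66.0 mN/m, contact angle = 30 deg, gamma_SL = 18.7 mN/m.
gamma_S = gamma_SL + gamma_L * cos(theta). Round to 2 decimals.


theta_rad = 30 * pi/180 = 0.523599
gamma_S = 18.7 + 66.0 * cos(0.523599)
= 75.86 mN/m

75.86


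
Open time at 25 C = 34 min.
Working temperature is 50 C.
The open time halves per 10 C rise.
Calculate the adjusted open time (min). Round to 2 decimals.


factor = 2^((50 - 25) / 10) = 5.6569
ot = 34 / 5.6569 = 6.01 min

6.01


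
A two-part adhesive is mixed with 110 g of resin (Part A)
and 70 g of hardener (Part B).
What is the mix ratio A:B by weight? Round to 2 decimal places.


Mix ratio = mass_A / mass_B
= 110 / 70
= 1.57

1.57


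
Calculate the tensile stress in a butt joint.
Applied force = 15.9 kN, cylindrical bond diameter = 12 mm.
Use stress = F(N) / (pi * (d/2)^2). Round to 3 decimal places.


A = pi * 6.0^2 = 113.0973 mm^2
sigma = 15900.0 / 113.0973 = 140.587 MPa

140.587


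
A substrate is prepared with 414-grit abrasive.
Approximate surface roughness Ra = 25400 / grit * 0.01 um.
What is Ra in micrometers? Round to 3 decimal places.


Ra = 25400 / 414 * 0.01 = 0.614 um

0.614


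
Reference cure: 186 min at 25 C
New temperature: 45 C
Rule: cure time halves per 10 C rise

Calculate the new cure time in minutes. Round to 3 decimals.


factor = 2^((45-25)/10) = 4.0000
t_new = 186 / 4.0000 = 46.500 min

46.500


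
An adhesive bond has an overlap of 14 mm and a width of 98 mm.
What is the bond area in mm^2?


Bond area = overlap * width
= 14 * 98
= 1372 mm^2

1372


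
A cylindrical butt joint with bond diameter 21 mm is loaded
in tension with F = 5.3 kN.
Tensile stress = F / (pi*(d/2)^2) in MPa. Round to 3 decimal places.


Area = pi * (21/2)^2 = 346.3606 mm^2
Stress = 5.3*1000 / 346.3606
= 15.302 MPa

15.302


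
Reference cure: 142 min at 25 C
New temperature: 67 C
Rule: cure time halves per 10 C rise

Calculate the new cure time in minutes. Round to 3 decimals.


factor = 2^((67-25)/10) = 18.3792
t_new = 142 / 18.3792 = 7.726 min

7.726


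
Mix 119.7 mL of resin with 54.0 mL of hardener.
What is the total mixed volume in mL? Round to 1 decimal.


Total = 119.7 + 54.0 = 173.7 mL

173.7


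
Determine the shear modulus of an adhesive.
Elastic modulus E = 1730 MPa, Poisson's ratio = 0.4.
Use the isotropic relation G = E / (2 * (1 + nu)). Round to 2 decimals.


G = 1730 / (2*(1+0.4)) = 1730 / 2.80
= 617.86 MPa

617.86


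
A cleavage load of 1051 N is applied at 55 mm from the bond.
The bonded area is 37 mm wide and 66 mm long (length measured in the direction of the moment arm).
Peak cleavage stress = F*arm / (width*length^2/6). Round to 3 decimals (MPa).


Moment = 1051 * 55 = 57805 N*mm
Section modulus = 37 * 4356 / 6 = 161172 / 6 mm^3
Stress = 57805 / (161172 / 6) = 346830 / 161172
= 2.152 MPa

2.152


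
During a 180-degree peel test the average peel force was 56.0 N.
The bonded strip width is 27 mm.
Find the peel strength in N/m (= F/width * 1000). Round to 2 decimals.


Peel strength = F/width * 1000
= 56.0 / 27 * 1000
= 2074.07 N/m

2074.07


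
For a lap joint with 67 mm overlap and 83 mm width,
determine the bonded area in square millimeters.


Area = 67 * 83 = 5561 mm^2

5561


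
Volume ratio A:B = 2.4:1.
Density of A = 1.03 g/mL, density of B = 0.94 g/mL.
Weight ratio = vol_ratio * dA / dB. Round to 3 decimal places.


Wt ratio = 2.4 * 1.03 / 0.94
= 2.630

2.630


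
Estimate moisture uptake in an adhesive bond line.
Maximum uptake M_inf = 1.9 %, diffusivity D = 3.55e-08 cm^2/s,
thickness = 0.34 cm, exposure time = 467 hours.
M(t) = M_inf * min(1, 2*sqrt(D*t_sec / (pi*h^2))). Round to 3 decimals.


Convert time: 467 h = 1681200 s
ratio = min(1, 2*sqrt(3.55e-08*1681200/(pi*0.34^2)))
= 0.810774
M(t) = 1.9 * 0.810774 = 1.540%

1.540


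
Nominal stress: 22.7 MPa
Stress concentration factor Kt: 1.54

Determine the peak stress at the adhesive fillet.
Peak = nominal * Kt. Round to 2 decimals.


Peak stress = 22.7 * 1.54
= 34.96 MPa

34.96


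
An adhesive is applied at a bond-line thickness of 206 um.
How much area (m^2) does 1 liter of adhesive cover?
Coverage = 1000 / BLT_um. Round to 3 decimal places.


Coverage = 1000 / 206 = 4.854 m^2

4.854


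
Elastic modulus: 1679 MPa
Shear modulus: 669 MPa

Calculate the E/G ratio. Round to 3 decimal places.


E / G = 1679 / 669 = 2.510

2.510


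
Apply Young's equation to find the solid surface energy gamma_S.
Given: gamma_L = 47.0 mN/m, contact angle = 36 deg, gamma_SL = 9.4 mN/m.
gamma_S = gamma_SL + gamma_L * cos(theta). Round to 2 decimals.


theta_rad = 36 * pi/180 = 0.628319
gamma_S = 9.4 + 47.0 * cos(0.628319)
= 47.42 mN/m

47.42


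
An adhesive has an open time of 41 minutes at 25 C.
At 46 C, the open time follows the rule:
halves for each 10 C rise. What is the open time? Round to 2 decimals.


Factor = 2^((46-25)/10) = 4.2871
Open time = 41 / 4.2871 = 9.56 min

9.56


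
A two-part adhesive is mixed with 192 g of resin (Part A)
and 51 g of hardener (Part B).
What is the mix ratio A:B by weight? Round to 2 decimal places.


Mix ratio = mass_A / mass_B
= 192 / 51
= 3.76

3.76


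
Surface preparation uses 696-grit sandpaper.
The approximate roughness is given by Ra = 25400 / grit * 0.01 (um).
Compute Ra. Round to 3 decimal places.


Ra = 25400 / 696 * 0.01
= 254 / 696
= 0.365 um

0.365


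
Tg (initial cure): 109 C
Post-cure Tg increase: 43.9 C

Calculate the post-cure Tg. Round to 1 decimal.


Post-cure Tg = 109 + 43.9 = 152.9 C

152.9


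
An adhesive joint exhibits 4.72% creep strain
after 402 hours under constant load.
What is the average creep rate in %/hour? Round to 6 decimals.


Creep rate = strain / time
= 4.72 / 402
= 0.011741 %/h

0.011741


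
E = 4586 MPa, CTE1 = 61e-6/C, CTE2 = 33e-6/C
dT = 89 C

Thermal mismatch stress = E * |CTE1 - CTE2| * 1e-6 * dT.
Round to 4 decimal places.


= 4586 * 28e-6 * 89
= 11.4283 MPa

11.4283


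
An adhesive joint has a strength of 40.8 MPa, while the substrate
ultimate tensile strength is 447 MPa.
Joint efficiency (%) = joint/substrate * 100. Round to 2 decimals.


Efficiency = 40.8 / 447 * 100
= 9.13%

9.13


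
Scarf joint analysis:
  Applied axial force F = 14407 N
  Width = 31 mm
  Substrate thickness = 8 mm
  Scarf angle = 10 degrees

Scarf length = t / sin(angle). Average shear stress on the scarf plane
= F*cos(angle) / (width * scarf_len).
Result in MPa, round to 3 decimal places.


Scarf length = 8 / sin(10 deg) = 46.0702 mm
cos(10 deg) = 0.984808
Shear = 14407 * 0.984808 / (31 * 46.0702)
= 9.934 MPa

9.934


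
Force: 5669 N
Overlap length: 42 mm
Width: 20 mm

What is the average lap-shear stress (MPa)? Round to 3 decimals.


Average shear stress = F / (overlap * width)
= 5669 / (42 * 20)
= 6.749 MPa

6.749


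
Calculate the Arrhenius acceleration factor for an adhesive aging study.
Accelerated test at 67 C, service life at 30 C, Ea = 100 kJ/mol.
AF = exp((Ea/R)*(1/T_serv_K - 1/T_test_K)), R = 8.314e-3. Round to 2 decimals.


T_test = 340.15 K, T_serv = 303.15 K
Ea/R = 100 / 0.008314 = 12027.90
AF = exp(12027.90 * (1/303.15 - 1/340.15))
= 74.88

74.88


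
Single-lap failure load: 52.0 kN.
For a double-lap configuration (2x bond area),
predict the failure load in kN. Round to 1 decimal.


Failure load = 52.0 * 2 = 104.0 kN

104.0


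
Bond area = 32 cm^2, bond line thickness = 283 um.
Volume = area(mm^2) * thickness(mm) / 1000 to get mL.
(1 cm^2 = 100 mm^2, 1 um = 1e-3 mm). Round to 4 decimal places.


area_mm2 = 32 * 100 = 3200
blt_mm = 283 * 1e-3 = 0.283
vol_mm3 = 3200 * 0.283 = 905.6
vol_mL = 905.6 / 1000 = 0.9056 mL

0.9056


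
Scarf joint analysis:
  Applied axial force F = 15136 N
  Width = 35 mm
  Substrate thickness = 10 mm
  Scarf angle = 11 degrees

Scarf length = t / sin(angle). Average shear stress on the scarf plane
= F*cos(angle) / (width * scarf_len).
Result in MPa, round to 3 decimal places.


Scarf length = 10 / sin(11 deg) = 52.4084 mm
cos(11 deg) = 0.981627
Shear = 15136 * 0.981627 / (35 * 52.4084)
= 8.100 MPa

8.100


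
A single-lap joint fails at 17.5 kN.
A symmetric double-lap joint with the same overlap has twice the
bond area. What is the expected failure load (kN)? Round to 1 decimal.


Double-lap load = 2 * 17.5 = 35.0 kN

35.0


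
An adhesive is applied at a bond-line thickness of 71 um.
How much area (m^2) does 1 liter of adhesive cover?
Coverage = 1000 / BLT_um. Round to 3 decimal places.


Coverage = 1000 / 71 = 14.085 m^2

14.085


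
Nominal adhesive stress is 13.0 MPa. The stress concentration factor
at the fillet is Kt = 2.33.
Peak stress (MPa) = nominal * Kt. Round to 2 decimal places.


Peak = 13.0 * 2.33 = 30.29 MPa

30.29


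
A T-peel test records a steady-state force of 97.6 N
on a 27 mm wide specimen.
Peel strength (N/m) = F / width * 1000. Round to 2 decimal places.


Peel strength = 97.6 / 27 * 1000
= 3614.81 N/m

3614.81


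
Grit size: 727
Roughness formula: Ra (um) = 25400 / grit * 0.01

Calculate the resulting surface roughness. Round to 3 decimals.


Ra = 25400 / 727 * 0.01
= 0.349 um

0.349


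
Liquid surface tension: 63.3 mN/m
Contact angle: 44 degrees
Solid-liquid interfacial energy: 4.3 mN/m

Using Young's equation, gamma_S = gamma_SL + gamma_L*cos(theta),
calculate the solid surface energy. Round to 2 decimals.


gamma_S = 4.3 + 63.3 * cos(44)
= 49.83 mN/m

49.83


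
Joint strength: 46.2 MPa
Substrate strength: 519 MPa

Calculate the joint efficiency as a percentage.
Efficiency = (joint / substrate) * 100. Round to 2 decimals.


Efficiency = (46.2 / 519) * 100 = 8.90%

8.90


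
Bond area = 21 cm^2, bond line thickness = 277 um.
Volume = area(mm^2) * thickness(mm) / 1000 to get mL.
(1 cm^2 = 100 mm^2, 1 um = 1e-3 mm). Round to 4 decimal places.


area_mm2 = 21 * 100 = 2100
blt_mm = 277 * 1e-3 = 0.277
vol_mm3 = 2100 * 0.277 = 581.7
vol_mL = 581.7 / 1000 = 0.5817 mL

0.5817


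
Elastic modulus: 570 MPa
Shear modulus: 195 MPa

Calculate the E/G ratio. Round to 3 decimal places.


E / G = 570 / 195 = 2.923

2.923


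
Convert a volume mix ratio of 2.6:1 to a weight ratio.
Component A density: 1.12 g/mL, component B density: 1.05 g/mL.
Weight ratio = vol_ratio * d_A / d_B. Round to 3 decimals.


= 2.6 * 1.12 / 1.05 = 2.773

2.773


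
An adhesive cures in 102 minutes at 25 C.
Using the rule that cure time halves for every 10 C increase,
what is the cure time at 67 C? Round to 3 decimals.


Factor = 2^((67 - 25) / 10) = 18.3792
Cure time = 102 / 18.3792
= 5.550 minutes

5.550


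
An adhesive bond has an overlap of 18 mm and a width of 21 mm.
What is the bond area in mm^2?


Bond area = overlap * width
= 18 * 21
= 378 mm^2

378


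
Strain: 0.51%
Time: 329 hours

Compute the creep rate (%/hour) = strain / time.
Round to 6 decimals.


Creep rate = 0.51 / 329
= 0.001550 %/h

0.001550


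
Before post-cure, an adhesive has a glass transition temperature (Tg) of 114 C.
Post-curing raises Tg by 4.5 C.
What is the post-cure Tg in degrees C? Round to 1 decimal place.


Tg_post = Tg_base + delta_Tg
= 114 + 4.5
= 118.5 C

118.5


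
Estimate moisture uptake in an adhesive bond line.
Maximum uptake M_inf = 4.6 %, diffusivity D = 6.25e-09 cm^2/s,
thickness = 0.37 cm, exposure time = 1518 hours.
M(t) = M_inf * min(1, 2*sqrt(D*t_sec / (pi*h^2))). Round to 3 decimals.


Convert time: 1518 h = 5464800 s
ratio = min(1, 2*sqrt(6.25e-09*5464800/(pi*0.37^2)))
= 0.563612
M(t) = 4.6 * 0.563612 = 2.593%

2.593


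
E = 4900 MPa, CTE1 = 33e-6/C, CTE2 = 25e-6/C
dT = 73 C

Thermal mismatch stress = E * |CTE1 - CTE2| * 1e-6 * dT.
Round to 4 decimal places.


= 4900 * 8e-6 * 73
= 2.8616 MPa

2.8616


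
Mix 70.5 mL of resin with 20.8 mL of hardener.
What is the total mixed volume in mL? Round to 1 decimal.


Total = 70.5 + 20.8 = 91.3 mL

91.3


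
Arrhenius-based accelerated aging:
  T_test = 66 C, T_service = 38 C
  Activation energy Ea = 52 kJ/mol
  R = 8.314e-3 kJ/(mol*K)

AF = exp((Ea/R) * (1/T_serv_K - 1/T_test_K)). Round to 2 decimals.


T_test_K = 339.15, T_serv_K = 311.15
AF = exp((52/8.314e-3) * (1/311.15 - 1/339.15))
= 5.26

5.26


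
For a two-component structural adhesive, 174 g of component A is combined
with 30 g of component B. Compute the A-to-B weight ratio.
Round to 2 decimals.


Weight ratio A:B = 174 / 30
= 5.80

5.80


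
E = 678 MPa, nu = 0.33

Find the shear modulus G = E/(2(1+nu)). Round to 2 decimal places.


G = 678 / (2 * 1.33)
= 254.89 MPa

254.89


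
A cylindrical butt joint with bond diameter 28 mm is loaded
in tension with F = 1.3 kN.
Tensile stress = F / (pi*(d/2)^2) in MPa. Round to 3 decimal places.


Area = pi * (28/2)^2 = 615.7522 mm^2
Stress = 1.3*1000 / 615.7522
= 2.111 MPa

2.111


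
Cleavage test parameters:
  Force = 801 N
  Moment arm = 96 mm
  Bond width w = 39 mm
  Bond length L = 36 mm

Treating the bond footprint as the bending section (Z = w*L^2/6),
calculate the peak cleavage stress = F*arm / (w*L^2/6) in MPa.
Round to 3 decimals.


M = 801 * 96 = 76896 N*mm
Z = 39 * 36^2 / 6 = 50544 / 6 mm^3
sigma = M / Z = 6 * 76896 / 50544 = 461376 / 50544
= 9.128 MPa

9.128


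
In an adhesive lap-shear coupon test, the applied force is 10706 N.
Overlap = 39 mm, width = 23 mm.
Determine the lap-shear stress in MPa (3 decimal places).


stress = F / (overlap * width)
= 10706 / (39 * 23)
= 11.935 MPa

11.935


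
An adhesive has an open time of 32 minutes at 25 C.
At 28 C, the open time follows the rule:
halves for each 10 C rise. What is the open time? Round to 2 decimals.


Factor = 2^((28-25)/10) = 1.2311
Open time = 32 / 1.2311 = 25.99 min

25.99


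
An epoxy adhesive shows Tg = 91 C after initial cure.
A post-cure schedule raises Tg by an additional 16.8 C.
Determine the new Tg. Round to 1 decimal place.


New Tg = 91 + 16.8
= 107.8 C

107.8


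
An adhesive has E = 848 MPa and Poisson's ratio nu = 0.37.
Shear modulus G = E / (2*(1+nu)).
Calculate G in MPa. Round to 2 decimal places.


G = 848 / (2*(1+0.37))
= 848 / 2.74
= 309.49 MPa

309.49


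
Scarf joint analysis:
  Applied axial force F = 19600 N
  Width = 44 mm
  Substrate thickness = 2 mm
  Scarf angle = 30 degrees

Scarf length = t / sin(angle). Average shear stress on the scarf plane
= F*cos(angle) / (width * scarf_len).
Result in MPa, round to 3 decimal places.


Scarf length = 2 / sin(30 deg) = 4.0000 mm
cos(30 deg) = 0.866025
Shear = 19600 * 0.866025 / (44 * 4.0000)
= 96.444 MPa

96.444


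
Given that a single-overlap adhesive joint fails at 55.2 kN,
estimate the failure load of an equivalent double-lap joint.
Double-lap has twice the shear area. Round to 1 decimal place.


Double-lap factor = 2
Expected load = 55.2 * 2 = 110.4 kN

110.4


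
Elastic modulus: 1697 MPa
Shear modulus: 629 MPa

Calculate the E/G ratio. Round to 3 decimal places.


E / G = 1697 / 629 = 2.698

2.698


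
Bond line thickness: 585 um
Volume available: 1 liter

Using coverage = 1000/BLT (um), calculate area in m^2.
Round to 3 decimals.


1 L = 1e6 mm^3, thickness = 585 um = 0.585 mm
Area = 1e6 / 0.585 mm^2 = (1e6 / 0.585) / 1e6 m^2 = 1000 / 585 m^2
= 1.709 m^2

1.709


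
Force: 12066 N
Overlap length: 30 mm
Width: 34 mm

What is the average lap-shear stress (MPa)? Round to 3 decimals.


Average shear stress = F / (overlap * width)
= 12066 / (30 * 34)
= 11.829 MPa

11.829


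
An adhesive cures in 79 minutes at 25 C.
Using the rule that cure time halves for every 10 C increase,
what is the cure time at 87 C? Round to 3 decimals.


Factor = 2^((87 - 25) / 10) = 73.5167
Cure time = 79 / 73.5167
= 1.075 minutes

1.075


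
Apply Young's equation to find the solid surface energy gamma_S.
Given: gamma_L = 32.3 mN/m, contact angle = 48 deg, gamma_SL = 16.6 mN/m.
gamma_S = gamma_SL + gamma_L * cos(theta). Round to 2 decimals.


theta_rad = 48 * pi/180 = 0.837758
gamma_S = 16.6 + 32.3 * cos(0.837758)
= 38.21 mN/m

38.21


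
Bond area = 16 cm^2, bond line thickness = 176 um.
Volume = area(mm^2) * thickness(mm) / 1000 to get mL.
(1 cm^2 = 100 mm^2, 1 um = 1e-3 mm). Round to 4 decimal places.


area_mm2 = 16 * 100 = 1600
blt_mm = 176 * 1e-3 = 0.176
vol_mm3 = 1600 * 0.176 = 281.6
vol_mL = 281.6 / 1000 = 0.2816 mL

0.2816


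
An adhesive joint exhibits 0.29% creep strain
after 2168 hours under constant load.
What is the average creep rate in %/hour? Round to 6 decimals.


Creep rate = strain / time
= 0.29 / 2168
= 0.000134 %/h

0.000134


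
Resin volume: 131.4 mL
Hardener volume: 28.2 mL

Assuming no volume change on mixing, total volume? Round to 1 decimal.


V_total = 131.4 + 28.2 = 159.6 mL

159.6


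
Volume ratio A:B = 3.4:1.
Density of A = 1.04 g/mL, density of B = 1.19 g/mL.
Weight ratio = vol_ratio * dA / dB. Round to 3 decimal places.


Wt ratio = 3.4 * 1.04 / 1.19
= 2.971

2.971


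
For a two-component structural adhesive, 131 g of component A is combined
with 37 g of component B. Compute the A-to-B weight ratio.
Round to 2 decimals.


Weight ratio A:B = 131 / 37
= 3.54

3.54


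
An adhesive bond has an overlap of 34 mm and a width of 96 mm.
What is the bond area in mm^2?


Bond area = overlap * width
= 34 * 96
= 3264 mm^2

3264


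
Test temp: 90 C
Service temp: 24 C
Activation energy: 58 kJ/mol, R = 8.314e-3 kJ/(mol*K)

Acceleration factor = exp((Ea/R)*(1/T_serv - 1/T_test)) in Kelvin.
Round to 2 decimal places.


AF = exp((58/0.008314)*(1/297.15 - 1/363.15))
= 71.29

71.29


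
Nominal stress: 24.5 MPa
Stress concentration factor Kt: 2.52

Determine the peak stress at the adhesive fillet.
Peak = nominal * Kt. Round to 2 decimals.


Peak stress = 24.5 * 2.52
= 61.74 MPa

61.74


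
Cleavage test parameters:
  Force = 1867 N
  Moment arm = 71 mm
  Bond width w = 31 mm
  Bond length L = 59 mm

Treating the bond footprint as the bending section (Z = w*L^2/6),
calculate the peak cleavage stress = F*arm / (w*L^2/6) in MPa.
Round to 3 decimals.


M = 1867 * 71 = 132557 N*mm
Z = 31 * 59^2 / 6 = 107911 / 6 mm^3
sigma = M / Z = 6 * 132557 / 107911 = 795342 / 107911
= 7.370 MPa

7.370


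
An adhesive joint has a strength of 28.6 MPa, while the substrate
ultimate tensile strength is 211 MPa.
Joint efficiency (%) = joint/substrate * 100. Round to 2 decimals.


Efficiency = 28.6 / 211 * 100
= 13.55%

13.55


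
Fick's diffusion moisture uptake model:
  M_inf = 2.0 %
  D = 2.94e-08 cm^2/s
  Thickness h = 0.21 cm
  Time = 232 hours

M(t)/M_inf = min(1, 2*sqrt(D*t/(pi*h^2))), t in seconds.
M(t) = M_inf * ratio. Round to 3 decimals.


t_sec = 232 * 3600 = 835200
ratio = 2*sqrt(2.94e-08*835200/(pi*0.21^2))
= min(1, 0.841986)
= 0.841986
M(t) = 2.0 * 0.841986 = 1.684 %

1.684


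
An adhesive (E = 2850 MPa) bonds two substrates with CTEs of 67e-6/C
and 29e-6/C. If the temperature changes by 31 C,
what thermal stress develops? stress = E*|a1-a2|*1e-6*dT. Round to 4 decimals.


Stress = 2850 * |67 - 29| * 1e-6 * 31
= 3.3573 MPa

3.3573


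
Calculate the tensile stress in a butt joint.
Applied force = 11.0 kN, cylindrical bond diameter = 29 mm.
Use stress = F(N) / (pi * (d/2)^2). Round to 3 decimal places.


A = pi * 14.5^2 = 660.5199 mm^2
sigma = 11000.0 / 660.5199 = 16.654 MPa

16.654


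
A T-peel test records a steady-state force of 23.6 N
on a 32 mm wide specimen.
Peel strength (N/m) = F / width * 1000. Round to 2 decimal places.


Peel strength = 23.6 / 32 * 1000
= 737.50 N/m

737.50


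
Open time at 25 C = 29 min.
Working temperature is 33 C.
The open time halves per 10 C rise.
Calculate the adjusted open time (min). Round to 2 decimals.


factor = 2^((33 - 25) / 10) = 1.7411
ot = 29 / 1.7411 = 16.66 min

16.66


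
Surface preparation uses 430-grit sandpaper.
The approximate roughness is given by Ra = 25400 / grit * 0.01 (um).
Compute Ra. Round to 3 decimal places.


Ra = 25400 / 430 * 0.01
= 254 / 430
= 0.591 um

0.591


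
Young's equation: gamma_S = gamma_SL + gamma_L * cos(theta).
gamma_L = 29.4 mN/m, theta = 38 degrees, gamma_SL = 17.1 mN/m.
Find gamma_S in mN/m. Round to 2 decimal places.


cos(38 deg) = 0.788011
gamma_S = 17.1 + 29.4 * 0.788011
= 40.27 mN/m

40.27


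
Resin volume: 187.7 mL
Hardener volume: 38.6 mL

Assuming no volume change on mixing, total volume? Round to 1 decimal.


V_total = 187.7 + 38.6 = 226.3 mL

226.3


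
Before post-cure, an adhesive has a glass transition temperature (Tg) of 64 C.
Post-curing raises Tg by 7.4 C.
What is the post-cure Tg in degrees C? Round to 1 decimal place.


Tg_post = Tg_base + delta_Tg
= 64 + 7.4
= 71.4 C

71.4


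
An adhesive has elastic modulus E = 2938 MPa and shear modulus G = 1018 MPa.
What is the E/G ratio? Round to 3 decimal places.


E/G = 2938 / 1018 = 2.886

2.886


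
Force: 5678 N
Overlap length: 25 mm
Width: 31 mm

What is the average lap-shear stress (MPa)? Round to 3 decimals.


Average shear stress = F / (overlap * width)
= 5678 / (25 * 31)
= 7.326 MPa

7.326


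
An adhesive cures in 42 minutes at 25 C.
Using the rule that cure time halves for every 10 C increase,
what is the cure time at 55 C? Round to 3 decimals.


Factor = 2^((55 - 25) / 10) = 8.0000
Cure time = 42 / 8.0000
= 5.250 minutes

5.250


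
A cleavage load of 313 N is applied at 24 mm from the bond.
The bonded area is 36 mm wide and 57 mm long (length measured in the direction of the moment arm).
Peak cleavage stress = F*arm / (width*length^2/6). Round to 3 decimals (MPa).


Moment = 313 * 24 = 7512 N*mm
Section modulus = 36 * 3249 / 6 = 116964 / 6 mm^3
Stress = 7512 / (116964 / 6) = 45072 / 116964
= 0.385 MPa

0.385


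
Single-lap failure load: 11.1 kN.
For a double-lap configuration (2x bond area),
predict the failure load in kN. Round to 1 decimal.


Failure load = 11.1 * 2 = 22.2 kN

22.2


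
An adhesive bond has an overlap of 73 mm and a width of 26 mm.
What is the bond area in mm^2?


Bond area = overlap * width
= 73 * 26
= 1898 mm^2

1898


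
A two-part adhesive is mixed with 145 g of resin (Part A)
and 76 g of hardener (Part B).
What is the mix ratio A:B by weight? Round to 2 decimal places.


Mix ratio = mass_A / mass_B
= 145 / 76
= 1.91

1.91


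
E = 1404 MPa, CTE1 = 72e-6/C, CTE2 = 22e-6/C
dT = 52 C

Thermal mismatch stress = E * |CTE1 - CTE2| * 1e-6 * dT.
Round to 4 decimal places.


= 1404 * 50e-6 * 52
= 3.6504 MPa

3.6504


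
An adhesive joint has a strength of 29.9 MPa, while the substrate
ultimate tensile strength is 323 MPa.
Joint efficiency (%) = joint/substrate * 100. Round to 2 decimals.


Efficiency = 29.9 / 323 * 100
= 9.26%

9.26


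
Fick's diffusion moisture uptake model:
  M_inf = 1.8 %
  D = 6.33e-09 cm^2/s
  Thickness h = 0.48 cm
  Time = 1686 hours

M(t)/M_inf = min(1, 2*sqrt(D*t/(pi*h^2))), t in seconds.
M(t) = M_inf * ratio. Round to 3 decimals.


t_sec = 1686 * 3600 = 6069600
ratio = 2*sqrt(6.33e-09*6069600/(pi*0.48^2))
= min(1, 0.460782)
= 0.460782
M(t) = 1.8 * 0.460782 = 0.829 %

0.829


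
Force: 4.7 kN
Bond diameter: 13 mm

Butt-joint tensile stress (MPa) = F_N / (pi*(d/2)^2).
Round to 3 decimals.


F_N = 4.7 * 1000 = 4700.0 N
A = pi*(6.5)^2 = 132.7323 mm^2
stress = 4700.0 / 132.7323 = 35.410 MPa

35.410


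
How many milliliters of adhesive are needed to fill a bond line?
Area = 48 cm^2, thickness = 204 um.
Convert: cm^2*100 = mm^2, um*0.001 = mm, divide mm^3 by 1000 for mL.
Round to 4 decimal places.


= (48 * 100) * (204 * 0.001) / 1000
= 0.9792 mL

0.9792


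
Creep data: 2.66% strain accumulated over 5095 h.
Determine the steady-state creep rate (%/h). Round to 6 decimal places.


Rate = 2.66 / 5095 = 0.000522 %/h

0.000522


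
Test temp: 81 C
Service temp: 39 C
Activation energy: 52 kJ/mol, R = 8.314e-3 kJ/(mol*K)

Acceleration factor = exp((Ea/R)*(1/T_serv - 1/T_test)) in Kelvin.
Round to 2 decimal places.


AF = exp((52/0.008314)*(1/312.15 - 1/354.15))
= 10.76

10.76


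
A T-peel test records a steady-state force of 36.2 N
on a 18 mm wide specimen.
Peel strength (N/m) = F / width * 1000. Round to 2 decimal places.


Peel strength = 36.2 / 18 * 1000
= 2011.11 N/m

2011.11


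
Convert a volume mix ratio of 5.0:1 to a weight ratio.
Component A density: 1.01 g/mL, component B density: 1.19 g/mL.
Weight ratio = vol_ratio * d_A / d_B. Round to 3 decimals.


= 5.0 * 1.01 / 1.19 = 4.244

4.244


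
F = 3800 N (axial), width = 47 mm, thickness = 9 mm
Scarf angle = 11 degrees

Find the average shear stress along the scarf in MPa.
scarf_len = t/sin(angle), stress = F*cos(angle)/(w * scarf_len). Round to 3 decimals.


scarf_len = 9/sin(11 deg) = 47.1676
cos(11 deg) = 0.981627
stress = 3800*0.981627/(47*47.1676) = 1.683 MPa

1.683


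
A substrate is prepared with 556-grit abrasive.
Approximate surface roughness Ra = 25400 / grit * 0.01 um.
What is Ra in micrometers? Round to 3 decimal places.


Ra = 25400 / 556 * 0.01 = 0.457 um

0.457


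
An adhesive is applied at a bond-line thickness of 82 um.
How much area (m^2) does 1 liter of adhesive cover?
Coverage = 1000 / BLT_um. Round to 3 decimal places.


Coverage = 1000 / 82 = 12.195 m^2

12.195


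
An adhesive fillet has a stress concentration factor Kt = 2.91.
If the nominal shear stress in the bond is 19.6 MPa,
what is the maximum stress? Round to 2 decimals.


Max stress = 19.6 * 2.91 = 57.04 MPa

57.04


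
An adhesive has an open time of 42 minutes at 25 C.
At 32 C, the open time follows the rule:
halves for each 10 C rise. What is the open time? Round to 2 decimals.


Factor = 2^((32-25)/10) = 1.6245
Open time = 42 / 1.6245 = 25.85 min

25.85


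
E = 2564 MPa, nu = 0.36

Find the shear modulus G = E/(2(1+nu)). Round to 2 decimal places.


G = 2564 / (2 * 1.36)
= 942.65 MPa

942.65


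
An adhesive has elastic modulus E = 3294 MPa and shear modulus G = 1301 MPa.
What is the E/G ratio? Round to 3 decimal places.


E/G = 3294 / 1301 = 2.532

2.532


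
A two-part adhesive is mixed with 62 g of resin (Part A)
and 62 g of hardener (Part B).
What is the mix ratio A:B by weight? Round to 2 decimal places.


Mix ratio = mass_A / mass_B
= 62 / 62
= 1.00

1.00


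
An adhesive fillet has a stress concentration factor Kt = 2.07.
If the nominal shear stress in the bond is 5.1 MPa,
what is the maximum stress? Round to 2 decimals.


Max stress = 5.1 * 2.07 = 10.56 MPa

10.56


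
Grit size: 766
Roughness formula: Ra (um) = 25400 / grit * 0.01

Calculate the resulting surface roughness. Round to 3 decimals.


Ra = 25400 / 766 * 0.01
= 0.332 um

0.332


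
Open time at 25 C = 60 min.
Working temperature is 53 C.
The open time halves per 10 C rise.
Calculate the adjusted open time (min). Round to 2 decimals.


factor = 2^((53 - 25) / 10) = 6.9644
ot = 60 / 6.9644 = 8.62 min

8.62


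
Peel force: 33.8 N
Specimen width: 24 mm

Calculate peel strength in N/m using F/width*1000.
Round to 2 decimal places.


Peel strength = 33.8 / 24 * 1000 = 1408.33 N/m

1408.33


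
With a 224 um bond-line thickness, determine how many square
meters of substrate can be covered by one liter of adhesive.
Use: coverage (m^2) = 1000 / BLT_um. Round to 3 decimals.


Coverage = 1000 / 224 = 4.464 m^2

4.464


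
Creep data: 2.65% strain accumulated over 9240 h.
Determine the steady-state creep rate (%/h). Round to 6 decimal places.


Rate = 2.65 / 9240 = 0.000287 %/h

0.000287


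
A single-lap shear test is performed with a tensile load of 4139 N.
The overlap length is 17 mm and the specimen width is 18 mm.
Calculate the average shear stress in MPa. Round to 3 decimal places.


Shear stress = F / (overlap * width)
= 4139 / (17 * 18)
= 4139 / 306
= 13.526 MPa

13.526


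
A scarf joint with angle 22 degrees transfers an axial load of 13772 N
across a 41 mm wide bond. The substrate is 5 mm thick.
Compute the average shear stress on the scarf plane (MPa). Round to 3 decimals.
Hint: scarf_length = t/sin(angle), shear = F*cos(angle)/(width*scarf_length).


scarf_length = 5 / sin(22 deg) = 13.3473 mm
cos(22 deg) = 0.927184
shear stress = 13772 * 0.927184 / (41 * 13.3473)
= 23.334 MPa

23.334


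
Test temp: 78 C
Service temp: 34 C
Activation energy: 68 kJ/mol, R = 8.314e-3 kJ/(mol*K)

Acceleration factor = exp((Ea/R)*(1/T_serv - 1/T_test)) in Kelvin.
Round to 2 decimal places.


AF = exp((68/0.008314)*(1/307.15 - 1/351.15))
= 28.12

28.12


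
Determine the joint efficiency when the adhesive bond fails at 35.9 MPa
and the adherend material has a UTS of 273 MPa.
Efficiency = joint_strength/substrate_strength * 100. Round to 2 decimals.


Joint efficiency = 35.9 / 273 * 100
= 13.15%

13.15


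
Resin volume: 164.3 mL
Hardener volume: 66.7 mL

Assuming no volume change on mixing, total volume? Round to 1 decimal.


V_total = 164.3 + 66.7 = 231.0 mL

231.0


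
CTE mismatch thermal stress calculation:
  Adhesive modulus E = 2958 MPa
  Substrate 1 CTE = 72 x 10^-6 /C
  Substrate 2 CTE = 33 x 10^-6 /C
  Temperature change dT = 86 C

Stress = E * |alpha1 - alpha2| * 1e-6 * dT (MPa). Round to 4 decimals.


delta_alpha = |72 - 33| = 39 x 10^-6/C
Stress = 2958 * 39e-6 * 86
= 9.9211 MPa

9.9211


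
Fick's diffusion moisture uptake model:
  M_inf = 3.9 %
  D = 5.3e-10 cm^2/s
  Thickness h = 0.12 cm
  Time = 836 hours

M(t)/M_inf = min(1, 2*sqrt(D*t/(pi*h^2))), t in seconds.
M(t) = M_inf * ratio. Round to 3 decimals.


t_sec = 836 * 3600 = 3009600
ratio = 2*sqrt(5.3e-10*3009600/(pi*0.12^2))
= min(1, 0.375549)
= 0.375549
M(t) = 3.9 * 0.375549 = 1.465 %

1.465


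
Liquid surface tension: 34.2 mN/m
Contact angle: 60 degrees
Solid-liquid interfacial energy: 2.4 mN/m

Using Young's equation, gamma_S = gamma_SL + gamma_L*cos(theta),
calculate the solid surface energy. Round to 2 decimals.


gamma_S = 2.4 + 34.2 * cos(60)
= 19.50 mN/m

19.50


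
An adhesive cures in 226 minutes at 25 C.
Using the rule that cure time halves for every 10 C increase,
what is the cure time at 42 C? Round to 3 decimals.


Factor = 2^((42 - 25) / 10) = 3.2490
Cure time = 226 / 3.2490
= 69.560 minutes

69.560


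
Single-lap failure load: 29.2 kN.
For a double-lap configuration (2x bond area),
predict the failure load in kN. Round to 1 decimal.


Failure load = 29.2 * 2 = 58.4 kN

58.4


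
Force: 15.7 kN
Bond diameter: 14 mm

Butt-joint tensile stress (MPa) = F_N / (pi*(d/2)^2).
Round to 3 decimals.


F_N = 15.7 * 1000 = 15700.0 N
A = pi*(7.0)^2 = 153.9380 mm^2
stress = 15700.0 / 153.9380 = 101.989 MPa

101.989
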